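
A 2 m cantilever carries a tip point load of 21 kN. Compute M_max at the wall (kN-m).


For a cantilever with a point load at the free end:
M_max = P * L = 21 * 2 = 42 kN-m

42 kN-m


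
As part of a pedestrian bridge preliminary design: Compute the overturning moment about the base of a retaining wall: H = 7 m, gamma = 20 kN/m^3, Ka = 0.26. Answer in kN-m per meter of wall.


Pa = 0.5 * Ka * gamma * H^2
= 0.5 * 0.26 * 20 * 7^2
= 127.4 kN/m
Arm = H / 3 = 7 / 3 = 2.3333 m
Mo = Pa * arm = Pa * H / 3 = 127.4 * 7 / 3 = 297.2667 kN-m/m

297.2667 kN-m/m


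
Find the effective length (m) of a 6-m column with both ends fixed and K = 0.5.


L_eff = K * L
= 0.5 * 6
= 3.0 m

3.0 m


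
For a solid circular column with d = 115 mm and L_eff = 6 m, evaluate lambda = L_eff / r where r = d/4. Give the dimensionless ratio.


Radius of gyration r = d / 4 = 115 / 4 = 28.75 mm
L_eff = 6000.0 mm
Slenderness ratio = L / r = 6000.0 / 28.75 = 208.7 (dimensionless)

208.7 (dimensionless)


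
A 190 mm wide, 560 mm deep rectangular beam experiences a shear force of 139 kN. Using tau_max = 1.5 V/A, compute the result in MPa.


A = b * h = 190 * 560 = 106400 mm^2
V = 139 kN = 139000.0 N
tau_max = 1.5 * V / A = 1.5 * 139000.0 / 106400
= 1.9596 MPa

1.9596 MPa


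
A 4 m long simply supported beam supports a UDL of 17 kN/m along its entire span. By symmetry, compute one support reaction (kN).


Total load = w * L = 17 * 4 = 68 kN
By symmetry, each reaction R = total / 2 = 68 / 2 = 34.0 kN

34.0 kN


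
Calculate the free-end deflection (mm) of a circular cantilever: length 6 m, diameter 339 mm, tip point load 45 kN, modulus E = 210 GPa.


I = pi * d^4 / 64 = pi * 339^4 / 64 = 648289058.0 mm^4
L = 6000.0 mm, P = 45000.0 N, E = 210000.0 MPa
delta = P * L^3 / (3 * E * I)
= 45000.0 * 6000.0^3 / (3 * 210000.0 * 648289058.0)
= 23.7989 mm

23.7989 mm


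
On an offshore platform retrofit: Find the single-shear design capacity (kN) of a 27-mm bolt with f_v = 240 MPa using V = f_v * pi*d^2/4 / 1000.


A = pi * d^2 / 4 = pi * 27^2 / 4 = 572.5553 mm^2
V = f_v * A / 1000 = 240 * 572.5553 / 1000
= 137.4133 kN

137.4133 kN


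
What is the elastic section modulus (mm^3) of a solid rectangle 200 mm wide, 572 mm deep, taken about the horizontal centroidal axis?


S = b * h^2 / 6
= 200 * 572^2 / 6
= 200 * 327184 / 6
= 10906133.33 mm^3

10906133.33 mm^3


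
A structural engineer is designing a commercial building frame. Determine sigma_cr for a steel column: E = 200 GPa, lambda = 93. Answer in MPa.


sigma_cr = pi^2 * E / lambda^2
= 9.8696 * 200000.0 / 93^2
= 9.8696 * 200000.0 / 8649
= 228.2253 MPa

228.2253 MPa


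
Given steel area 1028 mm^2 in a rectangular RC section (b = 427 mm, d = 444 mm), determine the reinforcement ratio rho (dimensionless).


rho = As / (b * d)
= 1028 / (427 * 444)
= 1028 / 189588
= 0.005422 (dimensionless)

0.005422 (dimensionless)


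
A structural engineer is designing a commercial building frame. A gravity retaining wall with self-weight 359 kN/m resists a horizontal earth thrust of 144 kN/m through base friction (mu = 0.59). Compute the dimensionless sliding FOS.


Resisting force = mu * W = 0.59 * 359 = 211.81 kN/m
FOS = Resisting / Driving = 211.81 / 144
= 1.4709 (dimensionless)

1.4709 (dimensionless)


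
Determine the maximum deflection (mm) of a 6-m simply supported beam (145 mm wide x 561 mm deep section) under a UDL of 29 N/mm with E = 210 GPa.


I = 145 * 561^3 / 12 = 2133414978.75 mm^4
L = 6000.0 mm, w = 29 N/mm, E = 210000.0 MPa
delta = 5 * w * L^4 / (384 * E * I)
= 5 * 29 * 6000.0^4 / (384 * 210000.0 * 2133414978.75)
= 1.0923 mm

1.0923 mm


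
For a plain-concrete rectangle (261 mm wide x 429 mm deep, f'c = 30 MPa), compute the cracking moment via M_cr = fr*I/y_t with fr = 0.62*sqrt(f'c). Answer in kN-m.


fr = 0.62 * sqrt(30) = 0.62 * 5.4772 = 3.3959 MPa
I = 261 * 429^3 / 12 = 1717240560.75 mm^4
y_t = 214.5 mm
M_cr = fr * I / y_t = 3.3959 * 1717240560.75 / 214.5 N-mm
= 27.1867 kN-m

27.1867 kN-m


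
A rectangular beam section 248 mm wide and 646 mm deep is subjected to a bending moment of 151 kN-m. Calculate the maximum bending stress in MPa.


I = b * h^3 / 12 = 248 * 646^3 / 12 = 5571446810.67 mm^4
y = h / 2 = 646 / 2 = 323.0 mm
M = 151 kN-m = 151000000.0 N-mm
sigma = M * y / I = 151000000.0 * 323.0 / 5571446810.67
= 8.75 MPa

8.75 MPa


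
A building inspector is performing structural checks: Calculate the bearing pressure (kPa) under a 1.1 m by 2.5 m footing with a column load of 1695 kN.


A = 1.1 * 2.5 = 2.75 m^2
q = P / A = 1695 / 2.75
= 616.3636 kPa

616.3636 kPa


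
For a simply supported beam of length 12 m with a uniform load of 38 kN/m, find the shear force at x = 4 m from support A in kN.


R_A = w * L / 2 = 38 * 12 / 2 = 228.0 kN
V(x) = R_A - w * x = 228.0 - 38 * 4
= 76.0 kN

76.0 kN


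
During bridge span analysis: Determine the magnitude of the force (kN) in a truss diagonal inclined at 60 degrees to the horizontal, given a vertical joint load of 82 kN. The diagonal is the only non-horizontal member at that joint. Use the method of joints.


At the joint, only the diagonal has a vertical component, so vertical equilibrium gives:
F * sin(60) = 82
F = 82 / sin(60)
= 82 / 0.866025
= 94.69 kN

94.69 kN


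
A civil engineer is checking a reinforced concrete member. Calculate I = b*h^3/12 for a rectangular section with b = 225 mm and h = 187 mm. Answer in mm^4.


I = b * h^3 / 12
= 225 * 187^3 / 12
= 225 * 6539203 / 12
= 122610056.25 mm^4

122610056.25 mm^4


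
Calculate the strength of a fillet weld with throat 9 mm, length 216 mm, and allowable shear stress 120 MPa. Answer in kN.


Strength = throat * length * allowable stress
= 9 * 216 * 120 N
= 233280 N
= 233.28 kN

233.28 kN


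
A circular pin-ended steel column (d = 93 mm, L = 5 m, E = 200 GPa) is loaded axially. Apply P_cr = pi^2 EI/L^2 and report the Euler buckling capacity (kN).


I = pi * d^4 / 64 = 3671991.72 mm^4
L = 5000.0 mm
P_cr = pi^2 * E * I / L^2
= 9.8696 * 200000.0 * 3671991.72 / 5000.0^2
= 289928.84 N = 289.9288 kN

289.9288 kN


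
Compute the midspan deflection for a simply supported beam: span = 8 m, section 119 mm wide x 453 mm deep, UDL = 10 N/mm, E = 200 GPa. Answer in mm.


I = 119 * 453^3 / 12 = 921850130.25 mm^4
L = 8000.0 mm, w = 10 N/mm, E = 200000.0 MPa
delta = 5 * w * L^4 / (384 * E * I)
= 5 * 10 * 8000.0^4 / (384 * 200000.0 * 921850130.25)
= 2.8927 mm

2.8927 mm


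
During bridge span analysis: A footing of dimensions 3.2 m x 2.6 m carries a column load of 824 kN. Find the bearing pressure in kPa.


A = 3.2 * 2.6 = 8.32 m^2
q = P / A = 824 / 8.32
= 99.0385 kPa

99.0385 kPa


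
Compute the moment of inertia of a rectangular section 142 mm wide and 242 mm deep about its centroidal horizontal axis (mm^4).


I = b * h^3 / 12
= 142 * 242^3 / 12
= 142 * 14172488 / 12
= 167707774.67 mm^4

167707774.67 mm^4


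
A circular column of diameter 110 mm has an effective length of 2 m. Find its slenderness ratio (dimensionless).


Radius of gyration r = d / 4 = 110 / 4 = 27.5 mm
L_eff = 2000.0 mm
Slenderness ratio = L / r = 2000.0 / 27.5 = 72.73 (dimensionless)

72.73 (dimensionless)


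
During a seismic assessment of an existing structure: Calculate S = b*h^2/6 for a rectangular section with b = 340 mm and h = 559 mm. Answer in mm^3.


S = b * h^2 / 6
= 340 * 559^2 / 6
= 340 * 312481 / 6
= 17707256.67 mm^3

17707256.67 mm^3


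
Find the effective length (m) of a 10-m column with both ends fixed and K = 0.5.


L_eff = K * L
= 0.5 * 10
= 5.0 m

5.0 m


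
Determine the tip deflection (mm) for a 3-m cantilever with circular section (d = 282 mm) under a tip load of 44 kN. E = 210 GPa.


I = pi * d^4 / 64 = pi * 282^4 / 64 = 310431892.12 mm^4
L = 3000.0 mm, P = 44000.0 N, E = 210000.0 MPa
delta = P * L^3 / (3 * E * I)
= 44000.0 * 3000.0^3 / (3 * 210000.0 * 310431892.12)
= 6.0745 mm

6.0745 mm


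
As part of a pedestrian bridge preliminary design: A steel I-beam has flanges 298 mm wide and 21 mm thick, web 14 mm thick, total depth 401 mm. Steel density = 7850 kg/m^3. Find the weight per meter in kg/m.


A_flanges = 2 * 298 * 21 = 12516 mm^2
A_web = (401 - 2 * 21) * 14 = 5026 mm^2
A_total = 12516 + 5026 = 17542 mm^2 = 0.017542 m^2
Weight = rho * A = 7850 * 0.017542 = 137.7047 kg/m

137.7047 kg/m


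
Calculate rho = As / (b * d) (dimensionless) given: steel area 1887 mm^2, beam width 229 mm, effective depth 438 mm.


rho = As / (b * d)
= 1887 / (229 * 438)
= 1887 / 100302
= 0.018813 (dimensionless)

0.018813 (dimensionless)


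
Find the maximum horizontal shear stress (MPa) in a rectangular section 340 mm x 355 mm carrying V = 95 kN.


A = b * h = 340 * 355 = 120700 mm^2
V = 95 kN = 95000.0 N
tau_max = 1.5 * V / A = 1.5 * 95000.0 / 120700
= 1.1806 MPa

1.1806 MPa


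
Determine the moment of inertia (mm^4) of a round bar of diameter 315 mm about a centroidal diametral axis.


r = d / 2 = 315 / 2 = 157.5 mm
I = pi * r^4 / 4 = pi * 157.5^4 / 4
= 483294790.53 mm^4

483294790.53 mm^4


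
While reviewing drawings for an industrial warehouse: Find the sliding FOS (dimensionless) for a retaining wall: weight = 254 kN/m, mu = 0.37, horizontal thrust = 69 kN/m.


Resisting force = mu * W = 0.37 * 254 = 93.98 kN/m
FOS = Resisting / Driving = 93.98 / 69
= 1.362 (dimensionless)

1.362 (dimensionless)


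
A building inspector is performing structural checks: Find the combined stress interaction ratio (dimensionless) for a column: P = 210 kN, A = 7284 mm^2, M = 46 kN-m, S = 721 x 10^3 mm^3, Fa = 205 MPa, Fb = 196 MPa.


f_a = P / A = 210000.0 / 7284 = 28.8303 MPa
f_b = M / S = 46000000.0 / 721000.0 = 63.8003 MPa
Ratio = f_a / Fa + f_b / Fb
= 28.8303 / 205 + 63.8003 / 196
= 0.4661 (dimensionless)

0.4661 (dimensionless)


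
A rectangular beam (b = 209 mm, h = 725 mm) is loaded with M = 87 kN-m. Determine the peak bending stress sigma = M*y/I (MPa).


I = b * h^3 / 12 = 209 * 725^3 / 12 = 6637110677.08 mm^4
y = h / 2 = 725 / 2 = 362.5 mm
M = 87 kN-m = 87000000.0 N-mm
sigma = M * y / I = 87000000.0 * 362.5 / 6637110677.08
= 4.75 MPa

4.75 MPa


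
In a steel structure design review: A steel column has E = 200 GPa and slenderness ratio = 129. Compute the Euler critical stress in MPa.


sigma_cr = pi^2 * E / lambda^2
= 9.8696 * 200000.0 / 129^2
= 9.8696 * 200000.0 / 16641
= 118.6179 MPa

118.6179 MPa


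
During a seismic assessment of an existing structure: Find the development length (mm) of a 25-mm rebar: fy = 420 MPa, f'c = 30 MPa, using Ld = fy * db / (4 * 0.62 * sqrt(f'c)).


Ld = (fy * db) / (4 * 0.62 * sqrt(f'c))
= (420 * 25) / (4 * 0.62 * sqrt(30))
= 10500 / 13.5835
= 773.0 mm

773.0 mm


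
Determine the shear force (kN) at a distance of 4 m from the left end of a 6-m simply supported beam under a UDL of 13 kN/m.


R_A = w * L / 2 = 13 * 6 / 2 = 39.0 kN
V(x) = R_A - w * x = 39.0 - 13 * 4
= -13.0 kN

-13.0 kN


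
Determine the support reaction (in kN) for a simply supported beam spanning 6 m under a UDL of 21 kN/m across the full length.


Total load = w * L = 21 * 6 = 126 kN
By symmetry, each reaction R = total / 2 = 126 / 2 = 63.0 kN

63.0 kN


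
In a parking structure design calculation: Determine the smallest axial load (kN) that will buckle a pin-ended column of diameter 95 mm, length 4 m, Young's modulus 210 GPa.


I = pi * d^4 / 64 = 3998198.21 mm^4
L = 4000.0 mm
P_cr = pi^2 * E * I / L^2
= 9.8696 * 210000.0 * 3998198.21 / 4000.0^2
= 517920.83 N = 517.9208 kN

517.9208 kN


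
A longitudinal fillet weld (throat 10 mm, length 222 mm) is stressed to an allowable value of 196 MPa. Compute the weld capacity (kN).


Strength = throat * length * allowable stress
= 10 * 222 * 196 N
= 435120 N
= 435.12 kN

435.12 kN


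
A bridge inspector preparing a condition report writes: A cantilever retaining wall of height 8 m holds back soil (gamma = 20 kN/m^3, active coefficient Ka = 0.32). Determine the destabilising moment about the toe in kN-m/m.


Pa = 0.5 * Ka * gamma * H^2
= 0.5 * 0.32 * 20 * 8^2
= 204.8 kN/m
Arm = H / 3 = 8 / 3 = 2.6667 m
Mo = Pa * arm = Pa * H / 3 = 204.8 * 8 / 3 = 546.1333 kN-m/m

546.1333 kN-m/m


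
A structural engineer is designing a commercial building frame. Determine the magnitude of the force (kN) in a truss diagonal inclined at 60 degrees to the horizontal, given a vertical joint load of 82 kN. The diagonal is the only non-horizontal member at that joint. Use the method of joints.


At the joint, only the diagonal has a vertical component, so vertical equilibrium gives:
F * sin(60) = 82
F = 82 / sin(60)
= 82 / 0.866025
= 94.69 kN

94.69 kN


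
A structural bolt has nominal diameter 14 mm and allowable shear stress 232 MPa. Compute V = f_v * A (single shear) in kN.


A = pi * d^2 / 4 = pi * 14^2 / 4 = 153.938 mm^2
V = f_v * A / 1000 = 232 * 153.938 / 1000
= 35.7136 kN

35.7136 kN


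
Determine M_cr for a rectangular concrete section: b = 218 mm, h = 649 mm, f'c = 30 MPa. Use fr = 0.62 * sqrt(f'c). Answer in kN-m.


fr = 0.62 * sqrt(30) = 0.62 * 5.4772 = 3.3959 MPa
I = 218 * 649^3 / 12 = 4966029990.17 mm^4
y_t = 324.5 mm
M_cr = fr * I / y_t = 3.3959 * 4966029990.17 / 324.5 N-mm
= 51.9693 kN-m

51.9693 kN-m


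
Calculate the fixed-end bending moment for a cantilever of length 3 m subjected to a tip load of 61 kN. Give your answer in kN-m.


For a cantilever with a point load at the free end:
M_max = P * L = 61 * 3 = 183 kN-m

183 kN-m


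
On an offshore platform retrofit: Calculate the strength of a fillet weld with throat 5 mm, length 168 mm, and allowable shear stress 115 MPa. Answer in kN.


Strength = throat * length * allowable stress
= 5 * 168 * 115 N
= 96600 N
= 96.6 kN

96.6 kN


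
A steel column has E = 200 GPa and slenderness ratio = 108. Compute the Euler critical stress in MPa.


sigma_cr = pi^2 * E / lambda^2
= 9.8696 * 200000.0 / 108^2
= 9.8696 * 200000.0 / 11664
= 169.2319 MPa

169.2319 MPa


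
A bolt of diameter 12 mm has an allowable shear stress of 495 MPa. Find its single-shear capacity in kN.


A = pi * d^2 / 4 = pi * 12^2 / 4 = 113.0973 mm^2
V = f_v * A / 1000 = 495 * 113.0973 / 1000
= 55.9832 kN

55.9832 kN


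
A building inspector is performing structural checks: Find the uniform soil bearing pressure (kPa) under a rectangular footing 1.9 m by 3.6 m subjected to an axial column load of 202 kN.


A = 1.9 * 3.6 = 6.84 m^2
q = P / A = 202 / 6.84
= 29.5322 kPa

29.5322 kPa


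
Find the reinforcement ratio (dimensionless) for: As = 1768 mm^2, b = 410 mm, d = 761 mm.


rho = As / (b * d)
= 1768 / (410 * 761)
= 1768 / 312010
= 0.005666 (dimensionless)

0.005666 (dimensionless)


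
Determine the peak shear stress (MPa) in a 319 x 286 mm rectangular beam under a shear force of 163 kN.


A = b * h = 319 * 286 = 91234 mm^2
V = 163 kN = 163000.0 N
tau_max = 1.5 * V / A = 1.5 * 163000.0 / 91234
= 2.6799 MPa

2.6799 MPa


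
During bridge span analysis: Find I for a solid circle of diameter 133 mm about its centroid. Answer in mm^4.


r = d / 2 = 133 / 2 = 66.5 mm
I = pi * r^4 / 4 = pi * 66.5^4 / 4
= 15359478.22 mm^4

15359478.22 mm^4


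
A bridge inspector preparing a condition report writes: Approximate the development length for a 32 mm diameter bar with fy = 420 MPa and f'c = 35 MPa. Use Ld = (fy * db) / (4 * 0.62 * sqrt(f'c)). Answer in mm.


Ld = (fy * db) / (4 * 0.62 * sqrt(f'c))
= (420 * 32) / (4 * 0.62 * sqrt(35))
= 13440 / 14.6719
= 916.04 mm

916.04 mm


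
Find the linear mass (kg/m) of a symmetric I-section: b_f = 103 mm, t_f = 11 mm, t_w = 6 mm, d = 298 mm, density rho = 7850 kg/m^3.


A_flanges = 2 * 103 * 11 = 2266 mm^2
A_web = (298 - 2 * 11) * 6 = 1656 mm^2
A_total = 2266 + 1656 = 3922 mm^2 = 0.003922 m^2
Weight = rho * A = 7850 * 0.003922 = 30.7877 kg/m

30.7877 kg/m


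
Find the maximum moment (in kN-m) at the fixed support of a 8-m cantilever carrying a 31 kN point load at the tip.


For a cantilever with a point load at the free end:
M_max = P * L = 31 * 8 = 248 kN-m

248 kN-m


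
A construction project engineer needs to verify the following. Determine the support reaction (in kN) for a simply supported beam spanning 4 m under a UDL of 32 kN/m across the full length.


Total load = w * L = 32 * 4 = 128 kN
By symmetry, each reaction R = total / 2 = 128 / 2 = 64.0 kN

64.0 kN


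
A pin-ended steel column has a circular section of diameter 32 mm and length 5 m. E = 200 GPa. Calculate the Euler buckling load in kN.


I = pi * d^4 / 64 = 51471.85 mm^4
L = 5000.0 mm
P_cr = pi^2 * E * I / L^2
= 9.8696 * 200000.0 * 51471.85 / 5000.0^2
= 4064.05 N = 4.0641 kN

4.0641 kN


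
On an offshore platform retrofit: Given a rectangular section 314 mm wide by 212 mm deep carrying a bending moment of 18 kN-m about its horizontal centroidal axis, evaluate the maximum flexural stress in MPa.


I = b * h^3 / 12 = 314 * 212^3 / 12 = 249319349.33 mm^4
y = h / 2 = 212 / 2 = 106.0 mm
M = 18 kN-m = 18000000.0 N-mm
sigma = M * y / I = 18000000.0 * 106.0 / 249319349.33
= 7.65 MPa

7.65 MPa


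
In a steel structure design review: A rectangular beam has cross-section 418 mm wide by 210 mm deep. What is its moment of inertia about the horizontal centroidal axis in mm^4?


I = b * h^3 / 12
= 418 * 210^3 / 12
= 418 * 9261000 / 12
= 322591500.0 mm^4

322591500.0 mm^4


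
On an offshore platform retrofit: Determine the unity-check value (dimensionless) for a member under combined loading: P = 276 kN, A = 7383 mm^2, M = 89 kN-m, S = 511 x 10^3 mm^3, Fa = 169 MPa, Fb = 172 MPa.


f_a = P / A = 276000.0 / 7383 = 37.3832 MPa
f_b = M / S = 89000000.0 / 511000.0 = 174.1683 MPa
Ratio = f_a / Fa + f_b / Fb
= 37.3832 / 169 + 174.1683 / 172
= 1.2338 (dimensionless)

1.2338 (dimensionless)


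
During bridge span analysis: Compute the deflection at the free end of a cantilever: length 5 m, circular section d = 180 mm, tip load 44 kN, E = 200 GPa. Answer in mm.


I = pi * d^4 / 64 = pi * 180^4 / 64 = 51529973.5 mm^4
L = 5000.0 mm, P = 44000.0 N, E = 200000.0 MPa
delta = P * L^3 / (3 * E * I)
= 44000.0 * 5000.0^3 / (3 * 200000.0 * 51529973.5)
= 177.89 mm

177.89 mm


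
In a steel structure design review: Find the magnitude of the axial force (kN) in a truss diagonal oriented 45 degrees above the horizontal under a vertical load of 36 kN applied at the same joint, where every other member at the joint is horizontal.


At the joint, only the diagonal has a vertical component, so vertical equilibrium gives:
F * sin(45) = 36
F = 36 / sin(45)
= 36 / 0.707107
= 50.91 kN

50.91 kN


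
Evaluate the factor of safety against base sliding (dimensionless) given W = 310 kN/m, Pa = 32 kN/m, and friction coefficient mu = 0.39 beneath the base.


Resisting force = mu * W = 0.39 * 310 = 120.9 kN/m
FOS = Resisting / Driving = 120.9 / 32
= 3.7781 (dimensionless)

3.7781 (dimensionless)


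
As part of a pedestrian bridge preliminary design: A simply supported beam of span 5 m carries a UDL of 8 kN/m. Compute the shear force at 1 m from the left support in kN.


R_A = w * L / 2 = 8 * 5 / 2 = 20.0 kN
V(x) = R_A - w * x = 20.0 - 8 * 1
= 12.0 kN

12.0 kN


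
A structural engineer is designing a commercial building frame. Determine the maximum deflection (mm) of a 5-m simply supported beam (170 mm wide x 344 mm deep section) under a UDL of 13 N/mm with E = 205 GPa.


I = 170 * 344^3 / 12 = 576690773.33 mm^4
L = 5000.0 mm, w = 13 N/mm, E = 205000.0 MPa
delta = 5 * w * L^4 / (384 * E * I)
= 5 * 13 * 5000.0^4 / (384 * 205000.0 * 576690773.33)
= 0.8949 mm

0.8949 mm


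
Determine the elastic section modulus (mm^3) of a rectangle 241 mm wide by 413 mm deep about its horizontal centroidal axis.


S = b * h^2 / 6
= 241 * 413^2 / 6
= 241 * 170569 / 6
= 6851188.17 mm^3

6851188.17 mm^3


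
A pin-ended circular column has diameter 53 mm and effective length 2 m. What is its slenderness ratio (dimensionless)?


Radius of gyration r = d / 4 = 53 / 4 = 13.25 mm
L_eff = 2000.0 mm
Slenderness ratio = L / r = 2000.0 / 13.25 = 150.94 (dimensionless)

150.94 (dimensionless)


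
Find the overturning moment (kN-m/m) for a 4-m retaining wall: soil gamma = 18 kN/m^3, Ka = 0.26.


Pa = 0.5 * Ka * gamma * H^2
= 0.5 * 0.26 * 18 * 4^2
= 37.44 kN/m
Arm = H / 3 = 4 / 3 = 1.3333 m
Mo = Pa * arm = Pa * H / 3 = 37.44 * 4 / 3 = 49.92 kN-m/m

49.92 kN-m/m


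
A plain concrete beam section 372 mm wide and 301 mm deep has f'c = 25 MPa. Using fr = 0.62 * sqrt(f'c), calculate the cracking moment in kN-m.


fr = 0.62 * sqrt(25) = 0.62 * 5.0 = 3.1 MPa
I = 372 * 301^3 / 12 = 845397931.0 mm^4
y_t = 150.5 mm
M_cr = fr * I / y_t = 3.1 * 845397931.0 / 150.5 N-mm
= 17.4135 kN-m

17.4135 kN-m


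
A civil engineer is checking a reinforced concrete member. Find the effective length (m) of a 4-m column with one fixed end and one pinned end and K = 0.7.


L_eff = K * L
= 0.7 * 4
= 2.8 m

2.8 m


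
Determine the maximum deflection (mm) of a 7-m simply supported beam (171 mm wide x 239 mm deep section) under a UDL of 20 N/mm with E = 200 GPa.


I = 171 * 239^3 / 12 = 194539845.75 mm^4
L = 7000.0 mm, w = 20 N/mm, E = 200000.0 MPa
delta = 5 * w * L^4 / (384 * E * I)
= 5 * 20 * 7000.0^4 / (384 * 200000.0 * 194539845.75)
= 16.0702 mm

16.0702 mm


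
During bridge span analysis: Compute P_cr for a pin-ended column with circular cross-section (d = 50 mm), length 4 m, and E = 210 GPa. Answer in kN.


I = pi * d^4 / 64 = 306796.16 mm^4
L = 4000.0 mm
P_cr = pi^2 * E * I / L^2
= 9.8696 * 210000.0 * 306796.16 / 4000.0^2
= 39741.93 N = 39.7419 kN

39.7419 kN


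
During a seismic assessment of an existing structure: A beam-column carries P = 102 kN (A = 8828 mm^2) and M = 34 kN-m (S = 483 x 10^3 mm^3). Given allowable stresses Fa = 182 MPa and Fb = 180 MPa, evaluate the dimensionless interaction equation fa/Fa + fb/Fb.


f_a = P / A = 102000.0 / 8828 = 11.5541 MPa
f_b = M / S = 34000000.0 / 483000.0 = 70.3934 MPa
Ratio = f_a / Fa + f_b / Fb
= 11.5541 / 182 + 70.3934 / 180
= 0.4546 (dimensionless)

0.4546 (dimensionless)


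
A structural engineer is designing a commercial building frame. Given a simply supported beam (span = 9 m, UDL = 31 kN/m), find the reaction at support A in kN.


Total load = w * L = 31 * 9 = 279 kN
By symmetry, each reaction R = total / 2 = 279 / 2 = 139.5 kN

139.5 kN


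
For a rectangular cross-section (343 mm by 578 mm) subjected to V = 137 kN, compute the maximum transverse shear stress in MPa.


A = b * h = 343 * 578 = 198254 mm^2
V = 137 kN = 137000.0 N
tau_max = 1.5 * V / A = 1.5 * 137000.0 / 198254
= 1.0365 MPa

1.0365 MPa


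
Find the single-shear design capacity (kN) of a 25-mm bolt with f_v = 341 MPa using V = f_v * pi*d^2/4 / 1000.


A = pi * d^2 / 4 = pi * 25^2 / 4 = 490.8739 mm^2
V = f_v * A / 1000 = 341 * 490.8739 / 1000
= 167.388 kN

167.388 kN


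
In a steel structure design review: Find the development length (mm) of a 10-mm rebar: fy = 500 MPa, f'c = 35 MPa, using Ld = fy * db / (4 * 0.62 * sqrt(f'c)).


Ld = (fy * db) / (4 * 0.62 * sqrt(f'c))
= (500 * 10) / (4 * 0.62 * sqrt(35))
= 5000 / 14.6719
= 340.79 mm

340.79 mm


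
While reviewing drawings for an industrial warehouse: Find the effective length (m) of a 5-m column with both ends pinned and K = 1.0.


L_eff = K * L
= 1.0 * 5
= 5.0 m

5.0 m


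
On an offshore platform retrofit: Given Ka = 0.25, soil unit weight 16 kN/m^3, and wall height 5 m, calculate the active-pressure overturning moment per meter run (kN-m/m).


Pa = 0.5 * Ka * gamma * H^2
= 0.5 * 0.25 * 16 * 5^2
= 50.0 kN/m
Arm = H / 3 = 5 / 3 = 1.6667 m
Mo = Pa * arm = Pa * H / 3 = 50.0 * 5 / 3 = 83.3333 kN-m/m

83.3333 kN-m/m


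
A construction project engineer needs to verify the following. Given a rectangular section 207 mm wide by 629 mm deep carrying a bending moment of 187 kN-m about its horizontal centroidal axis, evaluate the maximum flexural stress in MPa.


I = b * h^3 / 12 = 207 * 629^3 / 12 = 4292803760.25 mm^4
y = h / 2 = 629 / 2 = 314.5 mm
M = 187 kN-m = 187000000.0 N-mm
sigma = M * y / I = 187000000.0 * 314.5 / 4292803760.25
= 13.7 MPa

13.7 MPa


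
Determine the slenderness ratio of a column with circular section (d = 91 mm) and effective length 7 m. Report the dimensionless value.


Radius of gyration r = d / 4 = 91 / 4 = 22.75 mm
L_eff = 7000.0 mm
Slenderness ratio = L / r = 7000.0 / 22.75 = 307.69 (dimensionless)

307.69 (dimensionless)


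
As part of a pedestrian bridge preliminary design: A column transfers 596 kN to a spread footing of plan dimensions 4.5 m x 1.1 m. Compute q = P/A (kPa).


A = 4.5 * 1.1 = 4.95 m^2
q = P / A = 596 / 4.95
= 120.404 kPa

120.404 kPa


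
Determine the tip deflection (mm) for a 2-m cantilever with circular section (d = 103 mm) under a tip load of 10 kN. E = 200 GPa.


I = pi * d^4 / 64 = pi * 103^4 / 64 = 5524828.45 mm^4
L = 2000.0 mm, P = 10000.0 N, E = 200000.0 MPa
delta = P * L^3 / (3 * E * I)
= 10000.0 * 2000.0^3 / (3 * 200000.0 * 5524828.45)
= 24.1335 mm

24.1335 mm


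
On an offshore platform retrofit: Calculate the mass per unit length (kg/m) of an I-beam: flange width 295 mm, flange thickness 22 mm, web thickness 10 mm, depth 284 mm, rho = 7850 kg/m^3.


A_flanges = 2 * 295 * 22 = 12980 mm^2
A_web = (284 - 2 * 22) * 10 = 2400 mm^2
A_total = 12980 + 2400 = 15380 mm^2 = 0.015380 m^2
Weight = rho * A = 7850 * 0.015380 = 120.733 kg/m

120.733 kg/m


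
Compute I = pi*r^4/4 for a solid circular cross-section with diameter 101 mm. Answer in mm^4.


r = d / 2 = 101 / 2 = 50.5 mm
I = pi * r^4 / 4 = pi * 50.5^4 / 4
= 5108052.99 mm^4

5108052.99 mm^4


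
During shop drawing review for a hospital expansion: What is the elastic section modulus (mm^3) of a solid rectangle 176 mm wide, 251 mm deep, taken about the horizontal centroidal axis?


S = b * h^2 / 6
= 176 * 251^2 / 6
= 176 * 63001 / 6
= 1848029.33 mm^3

1848029.33 mm^3


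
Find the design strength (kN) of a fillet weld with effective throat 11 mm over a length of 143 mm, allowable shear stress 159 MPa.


Strength = throat * length * allowable stress
= 11 * 143 * 159 N
= 250107 N
= 250.11 kN

250.11 kN


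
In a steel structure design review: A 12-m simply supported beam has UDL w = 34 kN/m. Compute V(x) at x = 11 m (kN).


R_A = w * L / 2 = 34 * 12 / 2 = 204.0 kN
V(x) = R_A - w * x = 204.0 - 34 * 11
= -170.0 kN

-170.0 kN


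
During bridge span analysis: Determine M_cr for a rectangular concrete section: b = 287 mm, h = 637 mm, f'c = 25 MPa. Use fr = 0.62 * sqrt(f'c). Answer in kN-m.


fr = 0.62 * sqrt(25) = 0.62 * 5.0 = 3.1 MPa
I = 287 * 637^3 / 12 = 6181856900.92 mm^4
y_t = 318.5 mm
M_cr = fr * I / y_t = 3.1 * 6181856900.92 / 318.5 N-mm
= 60.1688 kN-m

60.1688 kN-m


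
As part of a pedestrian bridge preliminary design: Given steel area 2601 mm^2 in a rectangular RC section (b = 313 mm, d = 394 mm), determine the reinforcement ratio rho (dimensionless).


rho = As / (b * d)
= 2601 / (313 * 394)
= 2601 / 123322
= 0.021091 (dimensionless)

0.021091 (dimensionless)


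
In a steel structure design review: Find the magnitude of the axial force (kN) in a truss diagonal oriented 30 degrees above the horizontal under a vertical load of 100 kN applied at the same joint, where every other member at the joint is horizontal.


At the joint, only the diagonal has a vertical component, so vertical equilibrium gives:
F * sin(30) = 100
F = 100 / sin(30)
= 100 / 0.5
= 200.0 kN

200.0 kN


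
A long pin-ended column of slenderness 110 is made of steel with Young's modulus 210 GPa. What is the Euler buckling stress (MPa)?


sigma_cr = pi^2 * E / lambda^2
= 9.8696 * 210000.0 / 110^2
= 9.8696 * 210000.0 / 12100
= 171.2907 MPa

171.2907 MPa


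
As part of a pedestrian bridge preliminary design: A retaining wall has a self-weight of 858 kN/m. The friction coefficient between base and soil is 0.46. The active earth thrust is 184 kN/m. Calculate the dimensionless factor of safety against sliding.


Resisting force = mu * W = 0.46 * 858 = 394.68 kN/m
FOS = Resisting / Driving = 394.68 / 184
= 2.145 (dimensionless)

2.145 (dimensionless)


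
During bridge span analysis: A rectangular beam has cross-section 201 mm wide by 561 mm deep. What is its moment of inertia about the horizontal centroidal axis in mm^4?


I = b * h^3 / 12
= 201 * 561^3 / 12
= 201 * 176558481 / 12
= 2957354556.75 mm^4

2957354556.75 mm^4


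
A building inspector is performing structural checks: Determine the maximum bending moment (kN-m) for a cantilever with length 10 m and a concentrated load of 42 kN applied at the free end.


For a cantilever with a point load at the free end:
M_max = P * L = 42 * 10 = 420 kN-m

420 kN-m


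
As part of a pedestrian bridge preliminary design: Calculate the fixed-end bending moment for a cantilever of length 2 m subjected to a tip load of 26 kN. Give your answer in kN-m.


For a cantilever with a point load at the free end:
M_max = P * L = 26 * 2 = 52 kN-m

52 kN-m


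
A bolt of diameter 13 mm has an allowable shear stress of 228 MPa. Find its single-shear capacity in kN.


A = pi * d^2 / 4 = pi * 13^2 / 4 = 132.7323 mm^2
V = f_v * A / 1000 = 228 * 132.7323 / 1000
= 30.263 kN

30.263 kN


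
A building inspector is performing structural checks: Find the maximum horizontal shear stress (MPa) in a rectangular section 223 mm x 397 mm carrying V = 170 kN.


A = b * h = 223 * 397 = 88531 mm^2
V = 170 kN = 170000.0 N
tau_max = 1.5 * V / A = 1.5 * 170000.0 / 88531
= 2.8803 MPa

2.8803 MPa


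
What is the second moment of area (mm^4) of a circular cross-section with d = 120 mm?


r = d / 2 = 120 / 2 = 60.0 mm
I = pi * r^4 / 4 = pi * 60.0^4 / 4
= 10178760.2 mm^4

10178760.2 mm^4


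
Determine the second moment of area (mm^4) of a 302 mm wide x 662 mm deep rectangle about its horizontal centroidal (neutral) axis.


I = b * h^3 / 12
= 302 * 662^3 / 12
= 302 * 290117528 / 12
= 7301291121.33 mm^4

7301291121.33 mm^4


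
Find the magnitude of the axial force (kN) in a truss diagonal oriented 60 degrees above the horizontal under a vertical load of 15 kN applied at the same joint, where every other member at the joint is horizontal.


At the joint, only the diagonal has a vertical component, so vertical equilibrium gives:
F * sin(60) = 15
F = 15 / sin(60)
= 15 / 0.866025
= 17.32 kN

17.32 kN


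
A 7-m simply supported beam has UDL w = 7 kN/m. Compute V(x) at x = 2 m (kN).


R_A = w * L / 2 = 7 * 7 / 2 = 24.5 kN
V(x) = R_A - w * x = 24.5 - 7 * 2
= 10.5 kN

10.5 kN


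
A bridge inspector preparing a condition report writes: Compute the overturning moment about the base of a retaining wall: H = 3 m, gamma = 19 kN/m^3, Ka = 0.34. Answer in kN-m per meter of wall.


Pa = 0.5 * Ka * gamma * H^2
= 0.5 * 0.34 * 19 * 3^2
= 29.07 kN/m
Arm = H / 3 = 3 / 3 = 1.0 m
Mo = Pa * arm = Pa * H / 3 = 29.07 * 3 / 3 = 29.07 kN-m/m

29.07 kN-m/m


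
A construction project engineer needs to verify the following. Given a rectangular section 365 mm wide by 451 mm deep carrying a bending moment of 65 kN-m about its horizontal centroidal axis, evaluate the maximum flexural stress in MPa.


I = b * h^3 / 12 = 365 * 451^3 / 12 = 2790237967.92 mm^4
y = h / 2 = 451 / 2 = 225.5 mm
M = 65 kN-m = 65000000.0 N-mm
sigma = M * y / I = 65000000.0 * 225.5 / 2790237967.92
= 5.25 MPa

5.25 MPa


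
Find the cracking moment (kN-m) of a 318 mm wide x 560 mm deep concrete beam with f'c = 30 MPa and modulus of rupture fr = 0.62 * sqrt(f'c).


fr = 0.62 * sqrt(30) = 0.62 * 5.4772 = 3.3959 MPa
I = 318 * 560^3 / 12 = 4653824000.0 mm^4
y_t = 280.0 mm
M_cr = fr * I / y_t = 3.3959 * 4653824000.0 / 280.0 N-mm
= 56.4422 kN-m

56.4422 kN-m


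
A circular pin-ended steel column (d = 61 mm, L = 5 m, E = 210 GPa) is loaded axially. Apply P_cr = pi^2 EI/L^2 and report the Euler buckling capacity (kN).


I = pi * d^4 / 64 = 679656.13 mm^4
L = 5000.0 mm
P_cr = pi^2 * E * I / L^2
= 9.8696 * 210000.0 * 679656.13 / 5000.0^2
= 56346.67 N = 56.3467 kN

56.3467 kN


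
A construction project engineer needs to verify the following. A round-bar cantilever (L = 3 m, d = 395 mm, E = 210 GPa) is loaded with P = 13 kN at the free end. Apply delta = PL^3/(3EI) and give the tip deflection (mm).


I = pi * d^4 / 64 = pi * 395^4 / 64 = 1194973518.81 mm^4
L = 3000.0 mm, P = 13000.0 N, E = 210000.0 MPa
delta = P * L^3 / (3 * E * I)
= 13000.0 * 3000.0^3 / (3 * 210000.0 * 1194973518.81)
= 0.4662 mm

0.4662 mm


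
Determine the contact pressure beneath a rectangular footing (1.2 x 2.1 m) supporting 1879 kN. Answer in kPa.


A = 1.2 * 2.1 = 2.52 m^2
q = P / A = 1879 / 2.52
= 745.6349 kPa

745.6349 kPa


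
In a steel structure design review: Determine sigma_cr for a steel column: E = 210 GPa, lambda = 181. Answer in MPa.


sigma_cr = pi^2 * E / lambda^2
= 9.8696 * 210000.0 / 181^2
= 9.8696 * 210000.0 / 32761
= 63.2648 MPa

63.2648 MPa


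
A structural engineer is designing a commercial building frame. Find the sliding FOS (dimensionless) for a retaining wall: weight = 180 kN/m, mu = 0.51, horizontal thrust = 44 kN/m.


Resisting force = mu * W = 0.51 * 180 = 91.8 kN/m
FOS = Resisting / Driving = 91.8 / 44
= 2.0864 (dimensionless)

2.0864 (dimensionless)


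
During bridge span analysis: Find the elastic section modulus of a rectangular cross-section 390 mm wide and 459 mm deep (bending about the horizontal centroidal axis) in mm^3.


S = b * h^2 / 6
= 390 * 459^2 / 6
= 390 * 210681 / 6
= 13694265.0 mm^3

13694265.0 mm^3


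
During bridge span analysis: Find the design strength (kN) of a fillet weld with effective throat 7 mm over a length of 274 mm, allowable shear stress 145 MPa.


Strength = throat * length * allowable stress
= 7 * 274 * 145 N
= 278110 N
= 278.11 kN

278.11 kN


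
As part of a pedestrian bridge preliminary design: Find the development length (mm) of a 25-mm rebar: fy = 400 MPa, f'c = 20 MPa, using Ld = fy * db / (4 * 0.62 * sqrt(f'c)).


Ld = (fy * db) / (4 * 0.62 * sqrt(f'c))
= (400 * 25) / (4 * 0.62 * sqrt(20))
= 10000 / 11.0909
= 901.64 mm

901.64 mm


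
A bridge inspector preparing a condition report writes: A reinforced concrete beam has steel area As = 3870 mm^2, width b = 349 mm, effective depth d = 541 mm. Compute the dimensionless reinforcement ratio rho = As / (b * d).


rho = As / (b * d)
= 3870 / (349 * 541)
= 3870 / 188809
= 0.020497 (dimensionless)

0.020497 (dimensionless)


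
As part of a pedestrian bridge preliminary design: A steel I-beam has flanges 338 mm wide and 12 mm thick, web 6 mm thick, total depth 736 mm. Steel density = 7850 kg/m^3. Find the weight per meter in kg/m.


A_flanges = 2 * 338 * 12 = 8112 mm^2
A_web = (736 - 2 * 12) * 6 = 4272 mm^2
A_total = 8112 + 4272 = 12384 mm^2 = 0.012384 m^2
Weight = rho * A = 7850 * 0.012384 = 97.2144 kg/m

97.2144 kg/m


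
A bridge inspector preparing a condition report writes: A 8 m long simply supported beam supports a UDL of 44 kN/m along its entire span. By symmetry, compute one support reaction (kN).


Total load = w * L = 44 * 8 = 352 kN
By symmetry, each reaction R = total / 2 = 352 / 2 = 176.0 kN

176.0 kN


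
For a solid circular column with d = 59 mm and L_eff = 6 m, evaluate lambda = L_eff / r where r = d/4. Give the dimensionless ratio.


Radius of gyration r = d / 4 = 59 / 4 = 14.75 mm
L_eff = 6000.0 mm
Slenderness ratio = L / r = 6000.0 / 14.75 = 406.78 (dimensionless)

406.78 (dimensionless)


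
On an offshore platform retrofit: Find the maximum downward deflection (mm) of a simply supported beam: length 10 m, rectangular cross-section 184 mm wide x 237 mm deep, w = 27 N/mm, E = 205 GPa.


I = 184 * 237^3 / 12 = 204118146.0 mm^4
L = 10000.0 mm, w = 27 N/mm, E = 205000.0 MPa
delta = 5 * w * L^4 / (384 * E * I)
= 5 * 27 * 10000.0^4 / (384 * 205000.0 * 204118146.0)
= 84.017 mm

84.017 mm


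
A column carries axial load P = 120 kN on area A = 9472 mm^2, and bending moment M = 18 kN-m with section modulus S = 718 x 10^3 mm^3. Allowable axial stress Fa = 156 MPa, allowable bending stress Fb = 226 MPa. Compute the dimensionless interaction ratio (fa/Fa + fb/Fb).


f_a = P / A = 120000.0 / 9472 = 12.6689 MPa
f_b = M / S = 18000000.0 / 718000.0 = 25.0696 MPa
Ratio = f_a / Fa + f_b / Fb
= 12.6689 / 156 + 25.0696 / 226
= 0.1921 (dimensionless)

0.1921 (dimensionless)


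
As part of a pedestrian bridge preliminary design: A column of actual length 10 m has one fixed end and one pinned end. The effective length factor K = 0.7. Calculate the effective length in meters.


L_eff = K * L
= 0.7 * 10
= 7.0 m

7.0 m


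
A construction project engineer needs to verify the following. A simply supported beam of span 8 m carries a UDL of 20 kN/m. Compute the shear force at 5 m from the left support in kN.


R_A = w * L / 2 = 20 * 8 / 2 = 80.0 kN
V(x) = R_A - w * x = 80.0 - 20 * 5
= -20.0 kN

-20.0 kN


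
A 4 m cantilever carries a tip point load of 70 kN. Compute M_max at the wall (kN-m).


For a cantilever with a point load at the free end:
M_max = P * L = 70 * 4 = 280 kN-m

280 kN-m


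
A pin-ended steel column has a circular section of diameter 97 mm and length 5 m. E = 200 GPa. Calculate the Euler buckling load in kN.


I = pi * d^4 / 64 = 4345670.92 mm^4
L = 5000.0 mm
P_cr = pi^2 * E * I / L^2
= 9.8696 * 200000.0 * 4345670.92 / 5000.0^2
= 343120.42 N = 343.1204 kN

343.1204 kN


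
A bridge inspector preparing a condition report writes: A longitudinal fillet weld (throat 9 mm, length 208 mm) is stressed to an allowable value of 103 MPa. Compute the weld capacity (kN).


Strength = throat * length * allowable stress
= 9 * 208 * 103 N
= 192816 N
= 192.82 kN

192.82 kN


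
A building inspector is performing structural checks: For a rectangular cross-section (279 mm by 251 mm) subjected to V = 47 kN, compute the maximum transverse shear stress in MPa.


A = b * h = 279 * 251 = 70029 mm^2
V = 47 kN = 47000.0 N
tau_max = 1.5 * V / A = 1.5 * 47000.0 / 70029
= 1.0067 MPa

1.0067 MPa


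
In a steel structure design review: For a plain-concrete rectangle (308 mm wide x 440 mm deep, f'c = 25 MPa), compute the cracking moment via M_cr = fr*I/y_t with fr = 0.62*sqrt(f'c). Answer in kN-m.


fr = 0.62 * sqrt(25) = 0.62 * 5.0 = 3.1 MPa
I = 308 * 440^3 / 12 = 2186389333.33 mm^4
y_t = 220.0 mm
M_cr = fr * I / y_t = 3.1 * 2186389333.33 / 220.0 N-mm
= 30.8082 kN-m

30.8082 kN-m


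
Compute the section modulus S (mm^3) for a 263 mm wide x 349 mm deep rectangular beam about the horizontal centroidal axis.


S = b * h^2 / 6
= 263 * 349^2 / 6
= 263 * 121801 / 6
= 5338943.83 mm^3

5338943.83 mm^3


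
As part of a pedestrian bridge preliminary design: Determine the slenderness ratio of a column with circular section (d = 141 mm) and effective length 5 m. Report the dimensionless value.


Radius of gyration r = d / 4 = 141 / 4 = 35.25 mm
L_eff = 5000.0 mm
Slenderness ratio = L / r = 5000.0 / 35.25 = 141.84 (dimensionless)

141.84 (dimensionless)


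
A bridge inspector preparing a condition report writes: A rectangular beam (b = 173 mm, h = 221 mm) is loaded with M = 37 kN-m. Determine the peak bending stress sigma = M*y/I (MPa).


I = b * h^3 / 12 = 173 * 221^3 / 12 = 155611496.08 mm^4
y = h / 2 = 221 / 2 = 110.5 mm
M = 37 kN-m = 37000000.0 N-mm
sigma = M * y / I = 37000000.0 * 110.5 / 155611496.08
= 26.27 MPa

26.27 MPa


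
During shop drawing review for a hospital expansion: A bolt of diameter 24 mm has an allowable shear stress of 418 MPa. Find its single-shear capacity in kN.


A = pi * d^2 / 4 = pi * 24^2 / 4 = 452.3893 mm^2
V = f_v * A / 1000 = 418 * 452.3893 / 1000
= 189.0987 kN

189.0987 kN


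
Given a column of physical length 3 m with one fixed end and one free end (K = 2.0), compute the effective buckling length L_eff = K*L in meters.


L_eff = K * L
= 2.0 * 3
= 6.0 m

6.0 m
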